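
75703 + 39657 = 115360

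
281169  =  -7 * ( - 40167)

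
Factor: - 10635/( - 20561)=15/29  =  3^1*5^1*29^( - 1 )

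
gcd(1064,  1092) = 28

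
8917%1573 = 1052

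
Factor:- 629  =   - 17^1*37^1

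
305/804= 305/804 = 0.38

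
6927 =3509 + 3418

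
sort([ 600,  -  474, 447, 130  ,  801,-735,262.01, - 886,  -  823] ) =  [ -886,-823,  -  735,  -  474, 130, 262.01,  447, 600, 801]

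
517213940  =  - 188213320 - -705427260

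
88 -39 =49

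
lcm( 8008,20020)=40040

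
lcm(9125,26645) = 666125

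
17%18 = 17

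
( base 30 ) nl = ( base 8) 1307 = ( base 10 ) 711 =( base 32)M7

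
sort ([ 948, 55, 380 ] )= [ 55,380, 948] 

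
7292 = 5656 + 1636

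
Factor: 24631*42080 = 1036472480 = 2^5 * 5^1*263^1 *24631^1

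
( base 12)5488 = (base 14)357a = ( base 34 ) 824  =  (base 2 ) 10010001101000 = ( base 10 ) 9320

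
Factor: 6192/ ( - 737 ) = -2^4*3^2*11^(-1 )*43^1 * 67^(-1)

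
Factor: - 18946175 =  -5^2 * 53^1*79^1 *181^1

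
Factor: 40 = 2^3*5^1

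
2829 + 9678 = 12507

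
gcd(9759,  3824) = 1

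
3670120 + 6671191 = 10341311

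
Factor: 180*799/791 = 143820/791 = 2^2*3^2*5^1*7^( - 1)*17^1 * 47^1*113^( - 1)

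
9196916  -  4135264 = 5061652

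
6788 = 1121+5667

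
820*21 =17220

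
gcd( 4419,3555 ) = 9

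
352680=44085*8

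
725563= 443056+282507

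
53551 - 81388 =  - 27837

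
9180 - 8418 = 762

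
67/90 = 67/90 = 0.74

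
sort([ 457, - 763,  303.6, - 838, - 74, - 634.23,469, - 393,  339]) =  [ - 838, -763, - 634.23,-393 ,  -  74, 303.6,  339, 457,469 ]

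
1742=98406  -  96664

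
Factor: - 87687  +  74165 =-2^1*6761^1 = - 13522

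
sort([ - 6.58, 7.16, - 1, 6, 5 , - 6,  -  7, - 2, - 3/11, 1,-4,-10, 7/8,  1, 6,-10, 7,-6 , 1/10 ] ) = [ - 10, - 10 , - 7,  -  6.58, -6 , - 6,  -  4, - 2, - 1 , - 3/11, 1/10, 7/8, 1, 1,  5,  6, 6,7, 7.16]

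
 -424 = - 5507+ 5083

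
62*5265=326430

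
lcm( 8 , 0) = 0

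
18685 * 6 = 112110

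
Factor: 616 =2^3*7^1*11^1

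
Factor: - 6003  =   - 3^2 * 23^1*29^1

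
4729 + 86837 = 91566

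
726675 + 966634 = 1693309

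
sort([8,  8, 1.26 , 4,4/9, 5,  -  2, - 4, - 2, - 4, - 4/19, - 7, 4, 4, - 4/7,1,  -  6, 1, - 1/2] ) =[-7 , - 6,-4, -4, - 2, - 2,-4/7, - 1/2, - 4/19, 4/9,1, 1, 1.26,  4, 4, 4,  5, 8,8 ] 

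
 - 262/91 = -262/91 = - 2.88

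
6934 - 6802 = 132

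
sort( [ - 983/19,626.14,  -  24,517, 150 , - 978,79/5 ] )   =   [ - 978 ,  -  983/19,-24,79/5, 150, 517, 626.14 ]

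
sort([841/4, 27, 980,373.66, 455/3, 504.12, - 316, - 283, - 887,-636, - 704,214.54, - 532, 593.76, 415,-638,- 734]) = [ - 887 ,-734, - 704, - 638, - 636,-532, - 316,-283,27 , 455/3, 841/4, 214.54,373.66,  415,  504.12, 593.76,980]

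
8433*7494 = 63196902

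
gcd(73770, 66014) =2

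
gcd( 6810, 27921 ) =681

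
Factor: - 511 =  - 7^1*73^1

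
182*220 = 40040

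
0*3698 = 0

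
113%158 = 113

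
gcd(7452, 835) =1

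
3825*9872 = 37760400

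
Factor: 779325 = 3^1*5^2*10391^1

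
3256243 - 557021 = 2699222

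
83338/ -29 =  - 2874 + 8/29 = -2873.72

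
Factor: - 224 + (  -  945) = - 7^1*167^1 = - 1169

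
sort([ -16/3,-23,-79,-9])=[ - 79 ,-23, -9,-16/3 ]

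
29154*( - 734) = -21399036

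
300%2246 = 300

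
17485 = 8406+9079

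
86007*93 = 7998651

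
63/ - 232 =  - 63/232 = - 0.27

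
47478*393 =18658854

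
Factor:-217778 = -2^1*11^1*19^1*521^1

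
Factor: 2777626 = 2^1*181^1*7673^1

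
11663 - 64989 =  - 53326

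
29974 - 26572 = 3402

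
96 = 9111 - 9015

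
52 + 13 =65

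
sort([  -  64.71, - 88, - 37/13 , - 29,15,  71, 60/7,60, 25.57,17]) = [ - 88  ,- 64.71, - 29 , - 37/13,60/7 , 15,17,25.57,60,71 ]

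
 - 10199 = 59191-69390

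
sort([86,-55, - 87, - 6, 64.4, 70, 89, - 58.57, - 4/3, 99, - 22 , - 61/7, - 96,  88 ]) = [ - 96, - 87, - 58.57, -55 ,-22, - 61/7, - 6, - 4/3,64.4, 70 , 86,88, 89 , 99 ]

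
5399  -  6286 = -887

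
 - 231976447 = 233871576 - 465848023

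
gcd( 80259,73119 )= 3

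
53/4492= 53/4492 = 0.01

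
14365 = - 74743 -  - 89108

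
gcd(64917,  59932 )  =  1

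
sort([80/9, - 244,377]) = [ - 244, 80/9,377 ]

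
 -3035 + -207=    - 3242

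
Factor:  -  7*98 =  - 2^1*7^3 = - 686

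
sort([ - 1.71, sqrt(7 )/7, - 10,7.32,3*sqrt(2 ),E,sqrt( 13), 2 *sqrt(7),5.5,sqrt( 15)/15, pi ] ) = [ - 10, - 1.71, sqrt (15 ) /15,sqrt(7)/7,E,pi,sqrt(13 ),3 * sqrt(2), 2 * sqrt(7),5.5,7.32 ] 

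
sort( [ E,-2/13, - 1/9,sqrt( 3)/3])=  [ - 2/13,  -  1/9,sqrt( 3 )/3,E ] 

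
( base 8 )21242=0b10001010100010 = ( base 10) 8866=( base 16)22A2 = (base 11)6730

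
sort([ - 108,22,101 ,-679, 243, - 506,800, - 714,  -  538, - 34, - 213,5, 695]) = [ - 714 , - 679, - 538,-506, - 213, - 108, - 34, 5, 22,101,243,695,800]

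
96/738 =16/123  =  0.13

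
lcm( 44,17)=748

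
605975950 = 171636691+434339259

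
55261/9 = 55261/9  =  6140.11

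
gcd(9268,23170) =4634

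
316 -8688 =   -  8372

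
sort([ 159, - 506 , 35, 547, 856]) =[-506,35,159 , 547,856 ] 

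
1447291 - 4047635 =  - 2600344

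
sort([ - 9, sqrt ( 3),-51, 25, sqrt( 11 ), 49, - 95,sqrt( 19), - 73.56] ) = [ - 95, - 73.56, - 51,-9,sqrt ( 3 ),sqrt( 11 ), sqrt( 19), 25,49]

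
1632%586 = 460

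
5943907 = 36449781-30505874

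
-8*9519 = - 76152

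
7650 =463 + 7187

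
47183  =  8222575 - 8175392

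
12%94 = 12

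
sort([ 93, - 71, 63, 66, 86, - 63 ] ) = [ - 71, - 63,63, 66, 86, 93]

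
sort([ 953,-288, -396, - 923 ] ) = [ -923, - 396,-288, 953 ]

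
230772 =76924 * 3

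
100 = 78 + 22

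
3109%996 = 121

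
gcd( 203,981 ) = 1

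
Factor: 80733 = 3^1*17^1 * 1583^1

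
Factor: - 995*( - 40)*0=0 =0^1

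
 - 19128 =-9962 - 9166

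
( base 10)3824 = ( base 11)2967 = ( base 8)7360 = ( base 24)6F8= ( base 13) 1982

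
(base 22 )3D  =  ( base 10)79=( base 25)34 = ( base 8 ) 117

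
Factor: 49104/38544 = 93/73 = 3^1*31^1*73^( -1 ) 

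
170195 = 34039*5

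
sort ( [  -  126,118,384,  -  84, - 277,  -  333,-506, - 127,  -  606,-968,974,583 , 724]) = [-968,  -  606, - 506, - 333 , - 277, - 127, - 126, -84, 118, 384, 583,724,  974 ] 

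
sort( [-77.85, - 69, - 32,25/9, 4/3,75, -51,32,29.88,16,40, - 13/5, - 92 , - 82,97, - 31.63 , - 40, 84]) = [ - 92, - 82, - 77.85, - 69,- 51, - 40 ,-32, - 31.63, - 13/5, 4/3,25/9,  16,29.88,32, 40,75, 84,97]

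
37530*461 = 17301330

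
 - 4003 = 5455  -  9458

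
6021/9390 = 2007/3130 = 0.64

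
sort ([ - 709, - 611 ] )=[ - 709, - 611] 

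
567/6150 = 189/2050 = 0.09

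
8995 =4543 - - 4452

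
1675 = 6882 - 5207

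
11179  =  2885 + 8294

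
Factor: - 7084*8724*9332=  - 576725214912= - 2^6 * 3^1*7^1* 11^1 *23^1*727^1*2333^1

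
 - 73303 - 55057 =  - 128360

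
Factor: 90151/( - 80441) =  - 17^1 * 257^( - 1 )*313^(-1 )*5303^1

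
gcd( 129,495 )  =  3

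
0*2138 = 0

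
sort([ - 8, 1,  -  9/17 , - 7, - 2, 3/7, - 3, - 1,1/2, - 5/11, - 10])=[ - 10, - 8,-7, - 3,-2, - 1, - 9/17, -5/11, 3/7,1/2, 1 ] 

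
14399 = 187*77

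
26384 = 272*97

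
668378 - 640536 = 27842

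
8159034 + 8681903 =16840937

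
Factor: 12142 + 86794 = 98936 = 2^3*83^1*149^1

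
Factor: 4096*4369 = 17895424 =2^12*17^1*257^1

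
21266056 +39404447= 60670503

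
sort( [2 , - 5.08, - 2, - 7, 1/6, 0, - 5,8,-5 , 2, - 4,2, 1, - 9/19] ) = [ - 7, - 5.08, -5, - 5, - 4, - 2, - 9/19,0  ,  1/6 , 1, 2, 2, 2, 8 ]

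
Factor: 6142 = 2^1 * 37^1*83^1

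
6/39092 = 3/19546 = 0.00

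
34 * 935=31790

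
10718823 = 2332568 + 8386255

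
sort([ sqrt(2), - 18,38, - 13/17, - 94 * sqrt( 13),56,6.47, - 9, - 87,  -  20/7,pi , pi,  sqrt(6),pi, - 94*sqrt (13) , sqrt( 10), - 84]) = [ - 94*sqrt(13 ), - 94 * sqrt(13), - 87, - 84, - 18, - 9, - 20/7, - 13/17 , sqrt( 2), sqrt ( 6 ),pi,  pi, pi, sqrt (10 ),  6.47,38, 56]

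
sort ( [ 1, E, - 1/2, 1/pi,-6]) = [ - 6, - 1/2,1/pi, 1, E ] 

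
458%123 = 89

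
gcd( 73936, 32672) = 16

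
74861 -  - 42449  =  117310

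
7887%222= 117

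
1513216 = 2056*736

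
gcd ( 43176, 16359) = 21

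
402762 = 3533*114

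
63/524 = 63/524 = 0.12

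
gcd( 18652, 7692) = 4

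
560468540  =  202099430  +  358369110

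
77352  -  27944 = 49408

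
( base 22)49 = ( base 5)342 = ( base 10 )97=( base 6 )241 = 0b1100001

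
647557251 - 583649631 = 63907620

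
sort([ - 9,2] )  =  [ - 9,2 ] 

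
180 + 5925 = 6105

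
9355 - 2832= 6523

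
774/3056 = 387/1528= 0.25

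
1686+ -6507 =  - 4821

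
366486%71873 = 7121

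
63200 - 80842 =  - 17642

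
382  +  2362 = 2744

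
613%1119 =613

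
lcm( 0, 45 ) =0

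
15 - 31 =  - 16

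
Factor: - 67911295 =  - 5^1*23^1 * 107^1*5519^1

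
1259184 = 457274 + 801910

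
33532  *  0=0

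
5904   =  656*9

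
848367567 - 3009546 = 845358021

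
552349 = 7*78907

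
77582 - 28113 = 49469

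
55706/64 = 27853/32 = 870.41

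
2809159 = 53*53003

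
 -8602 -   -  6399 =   -  2203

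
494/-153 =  - 494/153 = - 3.23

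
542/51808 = 271/25904 = 0.01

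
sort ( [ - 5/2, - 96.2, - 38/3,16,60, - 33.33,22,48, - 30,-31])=[-96.2, -33.33, - 31,-30,-38/3,-5/2,16, 22, 48, 60 ] 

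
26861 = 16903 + 9958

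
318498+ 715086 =1033584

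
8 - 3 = 5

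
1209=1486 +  - 277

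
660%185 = 105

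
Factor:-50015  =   - 5^1*7^1*1429^1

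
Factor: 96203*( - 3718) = - 357682754=- 2^1 * 11^1*13^2*17^1* 5659^1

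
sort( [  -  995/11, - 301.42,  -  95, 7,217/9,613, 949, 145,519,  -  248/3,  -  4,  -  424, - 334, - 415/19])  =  [ - 424,- 334, - 301.42,-95, - 995/11, - 248/3 ,  -  415/19, - 4,  7, 217/9,145 , 519,613, 949] 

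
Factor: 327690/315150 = 993/955 = 3^1*5^( - 1)*191^( - 1)*331^1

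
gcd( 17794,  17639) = 31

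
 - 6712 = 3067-9779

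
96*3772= 362112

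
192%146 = 46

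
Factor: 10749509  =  89^1*269^1*449^1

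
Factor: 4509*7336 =2^3*3^3*7^1*131^1*167^1 =33078024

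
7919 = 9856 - 1937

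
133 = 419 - 286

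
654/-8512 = -327/4256 = -  0.08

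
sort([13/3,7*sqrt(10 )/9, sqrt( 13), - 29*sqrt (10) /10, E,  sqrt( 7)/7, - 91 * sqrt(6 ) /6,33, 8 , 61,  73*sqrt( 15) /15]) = [ - 91 * sqrt( 6 )/6, - 29 * sqrt(10)/10, sqrt(7 )/7,  7* sqrt( 10) /9,E,sqrt( 13 ), 13/3 , 8, 73 * sqrt( 15)/15, 33  ,  61]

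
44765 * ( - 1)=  - 44765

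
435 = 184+251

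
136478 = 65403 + 71075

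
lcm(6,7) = 42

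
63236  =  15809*4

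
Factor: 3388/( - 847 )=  - 4 = - 2^2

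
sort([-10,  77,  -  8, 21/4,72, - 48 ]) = [ - 48, -10, - 8,21/4,72,77 ]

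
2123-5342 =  - 3219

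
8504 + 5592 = 14096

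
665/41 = 665/41 = 16.22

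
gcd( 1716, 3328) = 52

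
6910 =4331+2579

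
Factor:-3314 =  - 2^1 * 1657^1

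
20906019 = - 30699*(-681) 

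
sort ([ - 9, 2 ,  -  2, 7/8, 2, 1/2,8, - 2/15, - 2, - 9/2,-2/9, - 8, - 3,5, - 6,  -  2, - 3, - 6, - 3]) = [ - 9,  -  8,-6,- 6,-9/2, - 3,-3, - 3 , - 2, - 2, - 2, - 2/9,-2/15,1/2,7/8,2,  2, 5,  8]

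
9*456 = 4104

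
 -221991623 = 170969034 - 392960657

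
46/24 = 1 + 11/12 = 1.92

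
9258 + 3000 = 12258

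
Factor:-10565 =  - 5^1*2113^1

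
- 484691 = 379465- 864156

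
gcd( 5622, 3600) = 6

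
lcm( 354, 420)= 24780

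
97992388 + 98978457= 196970845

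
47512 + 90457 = 137969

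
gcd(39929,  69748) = 1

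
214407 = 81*2647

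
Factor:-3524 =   -  2^2*881^1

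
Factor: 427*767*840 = 275107560 = 2^3*3^1*5^1*7^2*13^1*59^1*61^1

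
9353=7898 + 1455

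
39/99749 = 3/7673= 0.00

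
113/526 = 113/526= 0.21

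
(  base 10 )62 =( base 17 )3B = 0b111110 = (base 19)35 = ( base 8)76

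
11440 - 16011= -4571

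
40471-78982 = - 38511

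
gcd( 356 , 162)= 2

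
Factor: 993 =3^1*331^1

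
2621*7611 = 19948431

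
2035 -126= 1909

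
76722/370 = 38361/185 = 207.36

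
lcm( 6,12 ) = 12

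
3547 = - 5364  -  -8911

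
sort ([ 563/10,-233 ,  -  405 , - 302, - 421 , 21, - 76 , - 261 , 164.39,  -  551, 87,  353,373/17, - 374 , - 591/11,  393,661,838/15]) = [ - 551 ,  -  421, - 405, - 374,-302 ,-261, - 233,-76,  -  591/11,21 , 373/17, 838/15,563/10,87,  164.39,353,393 , 661] 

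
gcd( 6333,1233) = 3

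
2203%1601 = 602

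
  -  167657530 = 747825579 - 915483109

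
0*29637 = 0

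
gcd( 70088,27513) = 1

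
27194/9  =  3021+5/9 = 3021.56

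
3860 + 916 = 4776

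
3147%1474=199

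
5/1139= 5/1139 = 0.00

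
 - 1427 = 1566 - 2993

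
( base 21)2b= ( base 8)65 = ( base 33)1k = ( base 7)104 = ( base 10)53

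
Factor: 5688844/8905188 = 1422211/2226297=3^(  -  1 )*7^1*197^(-1 )*3767^(-1)*203173^1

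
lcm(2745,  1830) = 5490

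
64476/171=7164/19 = 377.05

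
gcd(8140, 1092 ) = 4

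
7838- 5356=2482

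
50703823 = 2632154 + 48071669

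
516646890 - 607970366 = -91323476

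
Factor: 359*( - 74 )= -26566=- 2^1*37^1*359^1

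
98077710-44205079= 53872631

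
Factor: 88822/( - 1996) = - 2^( - 1)*89^1 = - 89/2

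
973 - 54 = 919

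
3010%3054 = 3010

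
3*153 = 459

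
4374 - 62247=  - 57873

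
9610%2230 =690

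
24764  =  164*151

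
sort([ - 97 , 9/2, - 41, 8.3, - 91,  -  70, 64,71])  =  [ - 97, - 91 , - 70, - 41, 9/2,  8.3, 64 , 71 ]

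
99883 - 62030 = 37853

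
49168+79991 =129159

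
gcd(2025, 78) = 3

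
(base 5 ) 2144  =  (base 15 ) 14e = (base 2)100101011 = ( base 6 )1215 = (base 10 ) 299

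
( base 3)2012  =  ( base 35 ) 1O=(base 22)2f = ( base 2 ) 111011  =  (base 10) 59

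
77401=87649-10248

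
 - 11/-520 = 11/520 = 0.02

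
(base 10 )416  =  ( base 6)1532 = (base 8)640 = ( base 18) 152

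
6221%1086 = 791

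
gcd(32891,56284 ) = 1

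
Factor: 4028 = 2^2*19^1*53^1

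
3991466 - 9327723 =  - 5336257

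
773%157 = 145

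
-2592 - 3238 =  - 5830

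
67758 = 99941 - 32183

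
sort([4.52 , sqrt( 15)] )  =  [sqrt(15) , 4.52 ] 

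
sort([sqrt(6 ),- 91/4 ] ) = [ - 91/4,sqrt( 6)]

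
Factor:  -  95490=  - 2^1*3^2*5^1*1061^1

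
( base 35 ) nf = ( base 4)30310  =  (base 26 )15e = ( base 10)820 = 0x334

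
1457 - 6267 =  - 4810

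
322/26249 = 322/26249= 0.01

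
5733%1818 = 279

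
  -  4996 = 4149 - 9145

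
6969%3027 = 915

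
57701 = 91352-33651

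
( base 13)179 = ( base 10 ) 269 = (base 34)7v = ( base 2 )100001101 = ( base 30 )8t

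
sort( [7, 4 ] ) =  [ 4,7]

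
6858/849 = 8 + 22/283 = 8.08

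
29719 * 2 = 59438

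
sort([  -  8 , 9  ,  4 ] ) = [ - 8 , 4, 9 ]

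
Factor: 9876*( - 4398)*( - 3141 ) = 2^3*3^4*349^1 *733^1 * 823^1 = 136428229368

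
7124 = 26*274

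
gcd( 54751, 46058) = 1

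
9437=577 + 8860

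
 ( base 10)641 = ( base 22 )173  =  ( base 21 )19b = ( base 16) 281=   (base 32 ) k1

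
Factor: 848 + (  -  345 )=503^1 = 503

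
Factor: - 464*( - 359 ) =166576 = 2^4*29^1*359^1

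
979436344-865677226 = 113759118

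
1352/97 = 1352/97 = 13.94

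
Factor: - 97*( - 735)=71295 = 3^1*5^1* 7^2*97^1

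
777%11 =7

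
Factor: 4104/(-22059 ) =  -  2^3* 43^( - 1) = - 8/43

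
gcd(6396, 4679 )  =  1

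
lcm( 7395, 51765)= 51765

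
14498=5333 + 9165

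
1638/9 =182 = 182.00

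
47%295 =47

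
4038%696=558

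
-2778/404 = - 1389/202  =  -6.88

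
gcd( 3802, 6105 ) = 1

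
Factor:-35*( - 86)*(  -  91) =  - 273910  =  -2^1*5^1*7^2* 13^1*43^1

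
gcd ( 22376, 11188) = 11188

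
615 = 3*205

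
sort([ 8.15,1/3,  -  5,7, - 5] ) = [ - 5, - 5 , 1/3, 7,8.15]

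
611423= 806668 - 195245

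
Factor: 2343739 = 17^1*137867^1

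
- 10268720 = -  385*26672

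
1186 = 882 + 304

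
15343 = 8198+7145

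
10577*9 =95193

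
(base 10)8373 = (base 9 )12433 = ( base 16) 20B5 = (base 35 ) 6t8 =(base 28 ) AJ1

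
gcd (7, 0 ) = 7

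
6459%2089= 192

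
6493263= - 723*(-8981 ) 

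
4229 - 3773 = 456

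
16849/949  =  16849/949 = 17.75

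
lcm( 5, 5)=5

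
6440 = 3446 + 2994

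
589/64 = 9 + 13/64 = 9.20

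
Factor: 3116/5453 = 4/7= 2^2*7^( - 1)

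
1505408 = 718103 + 787305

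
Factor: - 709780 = - 2^2*5^1*23^1 * 1543^1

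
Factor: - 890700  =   - 2^2*3^1*5^2*2969^1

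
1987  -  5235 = -3248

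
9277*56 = 519512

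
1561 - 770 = 791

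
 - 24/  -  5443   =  24/5443=0.00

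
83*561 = 46563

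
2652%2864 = 2652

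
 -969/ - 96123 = 323/32041 = 0.01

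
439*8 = 3512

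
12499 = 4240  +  8259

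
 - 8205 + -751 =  - 8956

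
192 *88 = 16896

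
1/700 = 1/700  =  0.00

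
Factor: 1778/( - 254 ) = -7 = - 7^1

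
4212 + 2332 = 6544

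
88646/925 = 88646/925= 95.83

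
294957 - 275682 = 19275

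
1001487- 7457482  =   - 6455995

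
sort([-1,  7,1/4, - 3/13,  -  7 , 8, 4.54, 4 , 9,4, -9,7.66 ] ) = [-9,  -  7, - 1,-3/13, 1/4,4,4, 4.54, 7, 7.66,8, 9] 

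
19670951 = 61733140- 42062189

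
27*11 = 297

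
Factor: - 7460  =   - 2^2* 5^1 * 373^1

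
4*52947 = 211788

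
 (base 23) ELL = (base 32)7N6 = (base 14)2c50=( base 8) 17346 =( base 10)7910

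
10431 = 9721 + 710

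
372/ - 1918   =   - 186/959  =  - 0.19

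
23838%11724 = 390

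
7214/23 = 313 + 15/23 = 313.65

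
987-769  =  218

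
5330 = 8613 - 3283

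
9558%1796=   578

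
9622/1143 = 9622/1143= 8.42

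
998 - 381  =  617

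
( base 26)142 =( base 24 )18E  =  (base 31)P7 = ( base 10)782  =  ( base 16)30e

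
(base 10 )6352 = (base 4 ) 1203100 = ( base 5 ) 200402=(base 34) 5GS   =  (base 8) 14320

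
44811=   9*4979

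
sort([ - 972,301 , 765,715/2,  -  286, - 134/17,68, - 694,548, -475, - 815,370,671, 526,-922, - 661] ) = [ - 972, - 922 , - 815,-694, - 661, - 475,-286, - 134/17,68,301,715/2,370,526,548,671,765]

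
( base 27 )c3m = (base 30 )9P1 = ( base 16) 2293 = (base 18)195D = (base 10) 8851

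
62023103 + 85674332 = 147697435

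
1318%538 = 242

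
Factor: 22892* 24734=566210728 = 2^3*59^1*83^1 * 97^1 * 149^1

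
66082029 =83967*787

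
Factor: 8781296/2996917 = 2^4*7^(-1)*11^( - 1)*38921^( - 1 )*548831^1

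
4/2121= 4/2121 = 0.00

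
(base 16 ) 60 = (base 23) 44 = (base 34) 2s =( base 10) 96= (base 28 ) 3c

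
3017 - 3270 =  - 253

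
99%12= 3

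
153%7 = 6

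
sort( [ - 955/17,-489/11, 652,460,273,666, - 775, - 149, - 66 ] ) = [ - 775, - 149, - 66, - 955/17, - 489/11,273, 460, 652, 666 ] 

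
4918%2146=626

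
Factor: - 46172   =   - 2^2*7^1*17^1*97^1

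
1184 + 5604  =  6788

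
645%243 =159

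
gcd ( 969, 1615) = 323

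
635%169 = 128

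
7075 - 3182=3893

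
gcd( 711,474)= 237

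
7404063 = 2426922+4977141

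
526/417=1 + 109/417= 1.26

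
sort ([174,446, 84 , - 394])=[ - 394 , 84,174, 446] 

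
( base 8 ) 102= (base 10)66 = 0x42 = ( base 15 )46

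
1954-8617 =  -6663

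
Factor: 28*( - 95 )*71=-188860 = -2^2*5^1*7^1*19^1*71^1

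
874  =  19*46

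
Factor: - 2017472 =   -  2^6*29^1*1087^1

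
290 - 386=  - 96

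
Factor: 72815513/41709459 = 3^ (-1 )*11^( - 1 ) * 181^( - 1)*6983^ (- 1)*72815513^1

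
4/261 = 4/261 = 0.02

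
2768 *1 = 2768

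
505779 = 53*9543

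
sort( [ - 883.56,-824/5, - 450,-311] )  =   [-883.56, - 450 ,-311,- 824/5]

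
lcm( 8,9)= 72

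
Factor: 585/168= 195/56 = 2^(- 3)*3^1*5^1*7^( - 1)*13^1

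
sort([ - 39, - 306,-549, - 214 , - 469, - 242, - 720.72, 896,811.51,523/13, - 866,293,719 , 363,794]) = [ - 866,- 720.72, - 549, - 469 , - 306, - 242,  -  214, - 39,523/13,293,363, 719,794,811.51,896]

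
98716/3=98716/3 = 32905.33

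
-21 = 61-82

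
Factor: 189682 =2^1 * 94841^1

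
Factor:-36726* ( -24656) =2^5*3^1*23^1*67^1*6121^1 = 905516256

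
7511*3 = 22533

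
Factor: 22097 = 19^1*1163^1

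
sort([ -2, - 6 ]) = [ - 6,-2 ] 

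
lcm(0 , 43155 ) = 0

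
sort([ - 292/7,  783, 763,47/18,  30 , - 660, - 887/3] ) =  [  -  660, - 887/3,-292/7,  47/18, 30,763,  783] 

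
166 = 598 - 432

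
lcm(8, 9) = 72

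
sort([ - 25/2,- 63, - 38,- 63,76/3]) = [ - 63,- 63, -38, - 25/2, 76/3]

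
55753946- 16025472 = 39728474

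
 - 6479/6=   - 1080 + 1/6  =  -1079.83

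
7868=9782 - 1914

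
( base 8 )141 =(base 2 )1100001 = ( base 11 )89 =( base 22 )49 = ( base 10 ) 97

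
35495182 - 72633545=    - 37138363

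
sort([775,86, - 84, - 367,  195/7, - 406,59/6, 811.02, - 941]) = [ - 941, - 406, - 367, - 84, 59/6, 195/7,86,775,811.02]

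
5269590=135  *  39034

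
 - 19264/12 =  - 1606 + 2/3 = - 1605.33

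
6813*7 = 47691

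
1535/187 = 8 + 39/187 = 8.21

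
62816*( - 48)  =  -3015168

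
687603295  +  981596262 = 1669199557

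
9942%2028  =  1830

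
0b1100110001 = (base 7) 2245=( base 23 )1cc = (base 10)817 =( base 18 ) 297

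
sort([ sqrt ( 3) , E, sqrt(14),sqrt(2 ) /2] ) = [ sqrt(2 ) /2,sqrt (3), E, sqrt (14 ) ] 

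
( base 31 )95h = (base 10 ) 8821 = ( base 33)83A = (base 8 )21165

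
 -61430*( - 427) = 26230610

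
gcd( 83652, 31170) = 6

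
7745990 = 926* 8365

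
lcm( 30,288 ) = 1440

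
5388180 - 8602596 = - 3214416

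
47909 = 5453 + 42456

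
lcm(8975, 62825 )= 62825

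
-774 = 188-962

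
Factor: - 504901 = -504901^1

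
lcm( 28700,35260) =1234100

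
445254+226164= 671418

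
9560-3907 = 5653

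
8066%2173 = 1547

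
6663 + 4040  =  10703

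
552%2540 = 552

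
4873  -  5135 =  - 262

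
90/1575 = 2/35 = 0.06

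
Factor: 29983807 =7^1*4283401^1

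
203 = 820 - 617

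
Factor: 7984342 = 2^1*3992171^1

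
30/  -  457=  - 1+427/457 = - 0.07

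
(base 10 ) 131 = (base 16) 83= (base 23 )5G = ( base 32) 43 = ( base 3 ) 11212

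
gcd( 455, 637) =91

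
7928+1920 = 9848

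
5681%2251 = 1179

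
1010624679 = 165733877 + 844890802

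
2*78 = 156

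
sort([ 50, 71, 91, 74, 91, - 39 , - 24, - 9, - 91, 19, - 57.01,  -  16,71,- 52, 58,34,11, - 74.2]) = [ - 91, - 74.2,-57.01, - 52,-39, -24,  -  16, - 9,11,19,34,50, 58,71,71,74,91,91 ]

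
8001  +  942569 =950570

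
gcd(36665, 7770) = 5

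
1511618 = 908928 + 602690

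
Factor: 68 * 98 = 2^3*7^2*17^1 = 6664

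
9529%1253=758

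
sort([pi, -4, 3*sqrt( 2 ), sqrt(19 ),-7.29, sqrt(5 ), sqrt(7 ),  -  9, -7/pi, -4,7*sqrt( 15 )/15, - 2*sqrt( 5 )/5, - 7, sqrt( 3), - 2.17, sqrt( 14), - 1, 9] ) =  [ - 9, - 7.29,-7,-4, - 4, - 7/pi, - 2.17,-1, - 2*sqrt( 5) /5, sqrt( 3 ),7*sqrt( 15 )/15,sqrt( 5 ),sqrt( 7),pi , sqrt( 14), 3*sqrt (2),sqrt(19) , 9] 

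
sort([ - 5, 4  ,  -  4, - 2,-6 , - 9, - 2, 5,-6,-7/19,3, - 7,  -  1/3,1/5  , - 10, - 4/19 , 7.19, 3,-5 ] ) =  [ - 10, - 9, - 7, - 6, - 6, - 5, - 5, - 4, - 2, - 2, - 7/19, - 1/3, -4/19,1/5,3,3,4,5,7.19]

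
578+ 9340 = 9918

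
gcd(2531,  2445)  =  1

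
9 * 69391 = 624519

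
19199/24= 19199/24 = 799.96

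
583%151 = 130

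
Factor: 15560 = 2^3*5^1*389^1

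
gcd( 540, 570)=30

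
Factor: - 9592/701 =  - 2^3*11^1*109^1*701^( - 1 ) 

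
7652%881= 604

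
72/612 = 2/17 =0.12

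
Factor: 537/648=179/216 = 2^( - 3 ) * 3^( - 3)*  179^1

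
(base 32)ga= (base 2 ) 1000001010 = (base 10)522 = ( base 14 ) 294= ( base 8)1012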